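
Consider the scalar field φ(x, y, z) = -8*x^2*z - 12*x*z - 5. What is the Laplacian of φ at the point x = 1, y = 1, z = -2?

∂²φ/∂x² = -16*z
∂²φ/∂y² = 0
∂²φ/∂z² = 0
∇²φ = -16*z
At (1, 1, -2): 32.

32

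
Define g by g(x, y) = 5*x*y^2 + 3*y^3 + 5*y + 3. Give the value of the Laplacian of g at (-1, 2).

26

∂²g/∂x² = 0
∂²g/∂y² = 2*(5*x + 9*y)
∇²g = 10*x + 18*y
At (-1, 2): 26.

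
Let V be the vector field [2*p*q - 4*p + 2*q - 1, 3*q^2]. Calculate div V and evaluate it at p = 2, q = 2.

12

∂V₁/∂p = 2*q - 4
∂V₂/∂q = 6*q
∇·V = 8*q - 4
At (2, 2): 12.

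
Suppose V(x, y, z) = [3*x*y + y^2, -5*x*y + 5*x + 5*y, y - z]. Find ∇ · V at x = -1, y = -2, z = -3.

3

∂V₁/∂x = 3*y
∂V₂/∂y = -5*x + 5
∂V₃/∂z = -1
∇·V = -5*x + 3*y + 4
At (-1, -2, -3): 3.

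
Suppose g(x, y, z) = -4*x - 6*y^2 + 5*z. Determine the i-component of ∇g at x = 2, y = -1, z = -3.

-4

(∇g)_1 = ∂g/∂x = -4
At (2, -1, -3): -4.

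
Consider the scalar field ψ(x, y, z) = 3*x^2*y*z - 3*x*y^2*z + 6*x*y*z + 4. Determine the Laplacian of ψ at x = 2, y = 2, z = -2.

∂²ψ/∂x² = 6*y*z
∂²ψ/∂y² = -6*x*z
∂²ψ/∂z² = 0
∇²ψ = -6*x*z + 6*y*z
At (2, 2, -2): 0.

0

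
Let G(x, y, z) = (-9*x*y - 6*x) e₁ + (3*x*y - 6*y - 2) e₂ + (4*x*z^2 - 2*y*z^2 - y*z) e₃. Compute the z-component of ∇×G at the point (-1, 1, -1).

(∇×G)_3 = ∂G₂/∂x − ∂G₁/∂y
= 3*y − (-9*x)
= 9*x + 3*y
At (-1, 1, -1): -6.

-6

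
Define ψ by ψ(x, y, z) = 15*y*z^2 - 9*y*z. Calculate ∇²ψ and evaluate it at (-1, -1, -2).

∂²ψ/∂x² = 0
∂²ψ/∂y² = 0
∂²ψ/∂z² = 30*y
∇²ψ = 30*y
At (-1, -1, -2): -30.

-30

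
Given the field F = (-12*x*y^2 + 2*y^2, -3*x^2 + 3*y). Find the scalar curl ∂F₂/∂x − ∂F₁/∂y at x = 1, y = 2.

34

∂F₂/∂x = -6*x
∂F₁/∂y = -24*x*y + 4*y
Scalar curl = 24*x*y - 6*x - 4*y
At (1, 2): 34.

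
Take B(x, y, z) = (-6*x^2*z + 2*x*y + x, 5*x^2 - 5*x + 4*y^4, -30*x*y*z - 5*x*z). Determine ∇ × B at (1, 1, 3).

(-90, 99, 3)

(∇×B)₁ = ∂B₃/∂y − ∂B₂/∂z = -30*x*z
(∇×B)₂ = ∂B₁/∂z − ∂B₃/∂x = -6*x^2 + 30*y*z + 5*z
(∇×B)₃ = ∂B₂/∂x − ∂B₁/∂y = 8*x - 5
∇×B = (-30*x*z, -6*x^2 + 30*y*z + 5*z, 8*x - 5)
At (1, 1, 3): (-90, 99, 3).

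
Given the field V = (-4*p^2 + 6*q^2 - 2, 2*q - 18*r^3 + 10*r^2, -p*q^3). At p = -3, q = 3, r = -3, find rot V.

(∇×V)₁ = ∂V₃/∂q − ∂V₂/∂r = -3*p*q^2 + 54*r^2 - 20*r
(∇×V)₂ = ∂V₁/∂r − ∂V₃/∂p = q^3
(∇×V)₃ = ∂V₂/∂p − ∂V₁/∂q = -12*q
∇×V = (-3*p*q^2 + 54*r^2 - 20*r, q^3, -12*q)
At (-3, 3, -3): (627, 27, -36).

(627, 27, -36)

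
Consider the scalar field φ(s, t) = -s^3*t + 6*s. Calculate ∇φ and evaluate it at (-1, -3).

∂φ/∂s = -3*s^2*t + 6
∂φ/∂t = -s^3
∇φ = (-3*s^2*t + 6, -s^3)
At (-1, -3): (15, 1).

(15, 1)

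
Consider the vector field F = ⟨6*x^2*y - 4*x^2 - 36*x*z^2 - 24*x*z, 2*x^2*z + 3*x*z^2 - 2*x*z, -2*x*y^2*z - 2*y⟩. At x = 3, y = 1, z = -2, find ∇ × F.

(46, 356, -62)

(∇×F)₁ = ∂F₃/∂y − ∂F₂/∂z = -2*x^2 - 4*x*y*z - 6*x*z + 2*x - 2
(∇×F)₂ = ∂F₁/∂z − ∂F₃/∂x = -72*x*z - 24*x + 2*y^2*z
(∇×F)₃ = ∂F₂/∂x − ∂F₁/∂y = -6*x^2 + 4*x*z + 3*z^2 - 2*z
∇×F = (-2*x^2 - 4*x*y*z - 6*x*z + 2*x - 2, -72*x*z - 24*x + 2*y^2*z, -6*x^2 + 4*x*z + 3*z^2 - 2*z)
At (3, 1, -2): (46, 356, -62).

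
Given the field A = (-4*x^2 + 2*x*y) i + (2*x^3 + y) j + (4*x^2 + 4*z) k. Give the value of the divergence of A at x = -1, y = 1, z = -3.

∂A₁/∂x = -8*x + 2*y
∂A₂/∂y = 1
∂A₃/∂z = 4
∇·A = -8*x + 2*y + 5
At (-1, 1, -3): 15.

15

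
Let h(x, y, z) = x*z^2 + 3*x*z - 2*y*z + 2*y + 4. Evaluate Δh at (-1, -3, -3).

∂²h/∂x² = 0
∂²h/∂y² = 0
∂²h/∂z² = 2*x
∇²h = 2*x
At (-1, -3, -3): -2.

-2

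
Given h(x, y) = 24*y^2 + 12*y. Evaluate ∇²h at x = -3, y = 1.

48

∂²h/∂x² = 0
∂²h/∂y² = 48
∇²h = 48
At (-3, 1): 48.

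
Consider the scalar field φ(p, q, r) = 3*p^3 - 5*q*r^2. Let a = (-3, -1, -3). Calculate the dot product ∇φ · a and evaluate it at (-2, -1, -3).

∂φ/∂p = 9*p^2
∂φ/∂q = -5*r^2
∂φ/∂r = -10*q*r
∇φ at (-2, -1, -3) = (36, -45, -30)
∇φ · a = (36)(-3) + (-45)(-1) + (-30)(-3) = 27

27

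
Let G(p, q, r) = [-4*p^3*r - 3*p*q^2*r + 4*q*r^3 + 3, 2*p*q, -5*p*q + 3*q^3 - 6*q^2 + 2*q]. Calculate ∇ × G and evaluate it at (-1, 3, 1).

(52, 82, -16)

(∇×G)₁ = ∂G₃/∂q − ∂G₂/∂r = -5*p + 9*q^2 - 12*q + 2
(∇×G)₂ = ∂G₁/∂r − ∂G₃/∂p = -4*p^3 - 3*p*q^2 + 12*q*r^2 + 5*q
(∇×G)₃ = ∂G₂/∂p − ∂G₁/∂q = 6*p*q*r + 2*q - 4*r^3
∇×G = (-5*p + 9*q^2 - 12*q + 2, -4*p^3 - 3*p*q^2 + 12*q*r^2 + 5*q, 6*p*q*r + 2*q - 4*r^3)
At (-1, 3, 1): (52, 82, -16).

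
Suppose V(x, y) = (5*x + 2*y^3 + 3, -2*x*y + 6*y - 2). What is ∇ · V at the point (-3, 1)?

17

∂V₁/∂x = 5
∂V₂/∂y = -2*x + 6
∇·V = -2*x + 11
At (-3, 1): 17.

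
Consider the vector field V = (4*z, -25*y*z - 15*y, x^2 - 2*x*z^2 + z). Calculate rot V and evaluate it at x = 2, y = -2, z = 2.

(-50, 8, 0)

(∇×V)₁ = ∂V₃/∂y − ∂V₂/∂z = 25*y
(∇×V)₂ = ∂V₁/∂z − ∂V₃/∂x = -2*x + 2*z^2 + 4
(∇×V)₃ = ∂V₂/∂x − ∂V₁/∂y = 0
∇×V = (25*y, -2*x + 2*z^2 + 4, 0)
At (2, -2, 2): (-50, 8, 0).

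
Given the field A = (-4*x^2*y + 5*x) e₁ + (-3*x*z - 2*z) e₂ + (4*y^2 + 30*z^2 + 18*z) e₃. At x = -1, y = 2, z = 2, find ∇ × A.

(∇×A)₁ = ∂A₃/∂y − ∂A₂/∂z = 3*x + 8*y + 2
(∇×A)₂ = ∂A₁/∂z − ∂A₃/∂x = 0
(∇×A)₃ = ∂A₂/∂x − ∂A₁/∂y = 4*x^2 - 3*z
∇×A = (3*x + 8*y + 2, 0, 4*x^2 - 3*z)
At (-1, 2, 2): (15, 0, -2).

(15, 0, -2)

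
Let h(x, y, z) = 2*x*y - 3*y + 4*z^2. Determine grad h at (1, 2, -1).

∂h/∂x = 2*y
∂h/∂y = 2*x - 3
∂h/∂z = 8*z
∇h = (2*y, 2*x - 3, 8*z)
At (1, 2, -1): (4, -1, -8).

(4, -1, -8)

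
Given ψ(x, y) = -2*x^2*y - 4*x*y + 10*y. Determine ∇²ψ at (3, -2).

∂²ψ/∂x² = -4*y
∂²ψ/∂y² = 0
∇²ψ = -4*y
At (3, -2): 8.

8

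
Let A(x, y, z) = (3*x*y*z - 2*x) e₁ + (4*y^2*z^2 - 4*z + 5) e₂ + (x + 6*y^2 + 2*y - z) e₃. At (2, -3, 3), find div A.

-246

∂A₁/∂x = 3*y*z - 2
∂A₂/∂y = 8*y*z^2
∂A₃/∂z = -1
∇·A = 8*y*z^2 + 3*y*z - 3
At (2, -3, 3): -246.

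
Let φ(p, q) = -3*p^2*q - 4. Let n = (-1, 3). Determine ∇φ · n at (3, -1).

-99

∂φ/∂p = -6*p*q
∂φ/∂q = -3*p^2
∇φ at (3, -1) = (18, -27)
∇φ · n = (18)(-1) + (-27)(3) = -99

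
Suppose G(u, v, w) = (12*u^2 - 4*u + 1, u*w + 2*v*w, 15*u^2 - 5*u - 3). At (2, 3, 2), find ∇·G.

48

∂G₁/∂u = 24*u - 4
∂G₂/∂v = 2*w
∂G₃/∂w = 0
∇·G = 24*u + 2*w - 4
At (2, 3, 2): 48.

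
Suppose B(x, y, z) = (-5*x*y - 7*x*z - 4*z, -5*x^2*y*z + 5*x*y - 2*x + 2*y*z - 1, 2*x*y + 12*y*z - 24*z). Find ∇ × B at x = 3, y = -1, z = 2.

(-13, -23, 68)

(∇×B)₁ = ∂B₃/∂y − ∂B₂/∂z = 5*x^2*y + 2*x - 2*y + 12*z
(∇×B)₂ = ∂B₁/∂z − ∂B₃/∂x = -7*x - 2*y - 4
(∇×B)₃ = ∂B₂/∂x − ∂B₁/∂y = -10*x*y*z + 5*x + 5*y - 2
∇×B = (5*x^2*y + 2*x - 2*y + 12*z, -7*x - 2*y - 4, -10*x*y*z + 5*x + 5*y - 2)
At (3, -1, 2): (-13, -23, 68).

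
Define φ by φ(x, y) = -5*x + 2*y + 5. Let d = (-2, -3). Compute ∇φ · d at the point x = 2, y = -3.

∂φ/∂x = -5
∂φ/∂y = 2
∇φ at (2, -3) = (-5, 2)
∇φ · d = (-5)(-2) + (2)(-3) = 4

4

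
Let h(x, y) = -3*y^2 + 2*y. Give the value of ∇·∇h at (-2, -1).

-6

∂²h/∂x² = 0
∂²h/∂y² = -6
∇²h = -6
At (-2, -1): -6.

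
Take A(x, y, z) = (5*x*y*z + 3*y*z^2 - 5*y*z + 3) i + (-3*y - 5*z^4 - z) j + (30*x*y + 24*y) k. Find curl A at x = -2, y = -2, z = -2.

(∇×A)₁ = ∂A₃/∂y − ∂A₂/∂z = 30*x + 20*z^3 + 25
(∇×A)₂ = ∂A₁/∂z − ∂A₃/∂x = 5*x*y + 6*y*z - 35*y
(∇×A)₃ = ∂A₂/∂x − ∂A₁/∂y = -5*x*z - 3*z^2 + 5*z
∇×A = (30*x + 20*z^3 + 25, 5*x*y + 6*y*z - 35*y, -5*x*z - 3*z^2 + 5*z)
At (-2, -2, -2): (-195, 114, -42).

(-195, 114, -42)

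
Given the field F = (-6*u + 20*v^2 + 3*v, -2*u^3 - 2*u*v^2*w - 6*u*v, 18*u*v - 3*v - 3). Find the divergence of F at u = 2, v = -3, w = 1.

∂F₁/∂u = -6
∂F₂/∂v = -4*u*v*w - 6*u
∂F₃/∂w = 0
∇·F = -4*u*v*w - 6*u - 6
At (2, -3, 1): 6.

6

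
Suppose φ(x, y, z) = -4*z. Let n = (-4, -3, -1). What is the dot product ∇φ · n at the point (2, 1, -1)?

4

∂φ/∂x = 0
∂φ/∂y = 0
∂φ/∂z = -4
∇φ at (2, 1, -1) = (0, 0, -4)
∇φ · n = (0)(-4) + (0)(-3) + (-4)(-1) = 4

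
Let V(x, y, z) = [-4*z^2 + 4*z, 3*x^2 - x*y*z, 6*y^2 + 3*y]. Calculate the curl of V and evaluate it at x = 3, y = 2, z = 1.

(∇×V)₁ = ∂V₃/∂y − ∂V₂/∂z = x*y + 12*y + 3
(∇×V)₂ = ∂V₁/∂z − ∂V₃/∂x = -8*z + 4
(∇×V)₃ = ∂V₂/∂x − ∂V₁/∂y = 6*x - y*z
∇×V = (x*y + 12*y + 3, -8*z + 4, 6*x - y*z)
At (3, 2, 1): (33, -4, 16).

(33, -4, 16)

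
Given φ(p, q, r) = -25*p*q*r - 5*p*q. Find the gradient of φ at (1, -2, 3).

(160, -80, 50)

∂φ/∂p = -25*q*r - 5*q
∂φ/∂q = -25*p*r - 5*p
∂φ/∂r = -25*p*q
∇φ = (-25*q*r - 5*q, -25*p*r - 5*p, -25*p*q)
At (1, -2, 3): (160, -80, 50).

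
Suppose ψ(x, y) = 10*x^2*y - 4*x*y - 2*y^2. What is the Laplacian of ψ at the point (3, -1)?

-24

∂²ψ/∂x² = 20*y
∂²ψ/∂y² = -4
∇²ψ = 20*y - 4
At (3, -1): -24.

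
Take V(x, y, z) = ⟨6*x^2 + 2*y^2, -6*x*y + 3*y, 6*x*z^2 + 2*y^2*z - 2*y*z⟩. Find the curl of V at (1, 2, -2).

(∇×V)₁ = ∂V₃/∂y − ∂V₂/∂z = 4*y*z - 2*z
(∇×V)₂ = ∂V₁/∂z − ∂V₃/∂x = -6*z^2
(∇×V)₃ = ∂V₂/∂x − ∂V₁/∂y = -10*y
∇×V = (4*y*z - 2*z, -6*z^2, -10*y)
At (1, 2, -2): (-12, -24, -20).

(-12, -24, -20)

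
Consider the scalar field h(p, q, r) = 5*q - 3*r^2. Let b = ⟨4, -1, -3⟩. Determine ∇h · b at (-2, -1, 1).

∂h/∂p = 0
∂h/∂q = 5
∂h/∂r = -6*r
∇h at (-2, -1, 1) = (0, 5, -6)
∇h · b = (0)(4) + (5)(-1) + (-6)(-3) = 13

13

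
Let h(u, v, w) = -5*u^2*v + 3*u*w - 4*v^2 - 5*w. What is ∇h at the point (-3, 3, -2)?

(84, -69, -14)

∂h/∂u = -10*u*v + 3*w
∂h/∂v = -5*u^2 - 8*v
∂h/∂w = 3*u - 5
∇h = (-10*u*v + 3*w, -5*u^2 - 8*v, 3*u - 5)
At (-3, 3, -2): (84, -69, -14).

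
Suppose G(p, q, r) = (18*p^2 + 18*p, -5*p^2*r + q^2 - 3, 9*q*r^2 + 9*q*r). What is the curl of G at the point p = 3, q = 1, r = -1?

(45, 0, 30)

(∇×G)₁ = ∂G₃/∂q − ∂G₂/∂r = 5*p^2 + 9*r^2 + 9*r
(∇×G)₂ = ∂G₁/∂r − ∂G₃/∂p = 0
(∇×G)₃ = ∂G₂/∂p − ∂G₁/∂q = -10*p*r
∇×G = (5*p^2 + 9*r^2 + 9*r, 0, -10*p*r)
At (3, 1, -1): (45, 0, 30).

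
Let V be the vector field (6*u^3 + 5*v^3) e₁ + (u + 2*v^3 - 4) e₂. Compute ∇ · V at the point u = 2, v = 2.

∂V₁/∂u = 18*u^2
∂V₂/∂v = 6*v^2
∇·V = 18*u^2 + 6*v^2
At (2, 2): 96.

96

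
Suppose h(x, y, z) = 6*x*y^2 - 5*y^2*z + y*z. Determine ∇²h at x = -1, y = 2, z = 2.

-32

∂²h/∂x² = 0
∂²h/∂y² = 2*(6*x - 5*z)
∂²h/∂z² = 0
∇²h = 12*x - 10*z
At (-1, 2, 2): -32.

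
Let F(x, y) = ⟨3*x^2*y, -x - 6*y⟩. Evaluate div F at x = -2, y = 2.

∂F₁/∂x = 6*x*y
∂F₂/∂y = -6
∇·F = 6*x*y - 6
At (-2, 2): -30.

-30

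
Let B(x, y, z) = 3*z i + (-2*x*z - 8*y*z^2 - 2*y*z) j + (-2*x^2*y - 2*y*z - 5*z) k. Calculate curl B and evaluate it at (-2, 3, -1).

(∇×B)₁ = ∂B₃/∂y − ∂B₂/∂z = -2*x^2 + 2*x + 16*y*z + 2*y - 2*z
(∇×B)₂ = ∂B₁/∂z − ∂B₃/∂x = 4*x*y + 3
(∇×B)₃ = ∂B₂/∂x − ∂B₁/∂y = -2*z
∇×B = (-2*x^2 + 2*x + 16*y*z + 2*y - 2*z, 4*x*y + 3, -2*z)
At (-2, 3, -1): (-52, -21, 2).

(-52, -21, 2)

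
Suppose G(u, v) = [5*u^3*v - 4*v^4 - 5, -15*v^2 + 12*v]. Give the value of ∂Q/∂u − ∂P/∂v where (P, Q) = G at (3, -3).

-567

∂G₂/∂u = 0
∂G₁/∂v = 5*u^3 - 16*v^3
Scalar curl = -5*u^3 + 16*v^3
At (3, -3): -567.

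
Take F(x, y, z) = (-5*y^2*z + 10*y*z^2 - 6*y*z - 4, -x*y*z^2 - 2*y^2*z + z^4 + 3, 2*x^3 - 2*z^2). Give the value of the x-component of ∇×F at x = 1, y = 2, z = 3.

-88

(∇×F)_1 = ∂F₃/∂y − ∂F₂/∂z
= 0 − (-2*x*y*z - 2*y^2 + 4*z^3)
= 2*x*y*z + 2*y^2 - 4*z^3
At (1, 2, 3): -88.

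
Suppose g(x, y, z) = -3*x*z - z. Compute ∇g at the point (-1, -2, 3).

(-9, 0, 2)

∂g/∂x = -3*z
∂g/∂y = 0
∂g/∂z = -3*x - 1
∇g = (-3*z, 0, -3*x - 1)
At (-1, -2, 3): (-9, 0, 2).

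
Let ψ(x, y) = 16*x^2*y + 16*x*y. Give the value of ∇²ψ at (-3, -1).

-32

∂²ψ/∂x² = 32*y
∂²ψ/∂y² = 0
∇²ψ = 32*y
At (-3, -1): -32.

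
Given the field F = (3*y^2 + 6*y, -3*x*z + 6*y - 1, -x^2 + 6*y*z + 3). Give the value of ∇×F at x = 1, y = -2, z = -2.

(∇×F)₁ = ∂F₃/∂y − ∂F₂/∂z = 3*x + 6*z
(∇×F)₂ = ∂F₁/∂z − ∂F₃/∂x = 2*x
(∇×F)₃ = ∂F₂/∂x − ∂F₁/∂y = -6*y - 3*z - 6
∇×F = (3*x + 6*z, 2*x, -6*y - 3*z - 6)
At (1, -2, -2): (-9, 2, 12).

(-9, 2, 12)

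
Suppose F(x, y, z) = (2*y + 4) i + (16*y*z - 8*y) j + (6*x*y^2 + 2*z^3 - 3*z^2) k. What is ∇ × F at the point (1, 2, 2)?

(∇×F)₁ = ∂F₃/∂y − ∂F₂/∂z = 12*x*y - 16*y
(∇×F)₂ = ∂F₁/∂z − ∂F₃/∂x = -6*y^2
(∇×F)₃ = ∂F₂/∂x − ∂F₁/∂y = -2
∇×F = (12*x*y - 16*y, -6*y^2, -2)
At (1, 2, 2): (-8, -24, -2).

(-8, -24, -2)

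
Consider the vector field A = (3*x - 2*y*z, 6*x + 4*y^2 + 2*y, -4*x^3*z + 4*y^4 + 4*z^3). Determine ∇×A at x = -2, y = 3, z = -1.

(∇×A)₁ = ∂A₃/∂y − ∂A₂/∂z = 16*y^3
(∇×A)₂ = ∂A₁/∂z − ∂A₃/∂x = 12*x^2*z - 2*y
(∇×A)₃ = ∂A₂/∂x − ∂A₁/∂y = 2*z + 6
∇×A = (16*y^3, 12*x^2*z - 2*y, 2*z + 6)
At (-2, 3, -1): (432, -54, 4).

(432, -54, 4)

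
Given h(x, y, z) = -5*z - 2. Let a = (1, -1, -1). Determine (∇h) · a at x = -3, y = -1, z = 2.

∂h/∂x = 0
∂h/∂y = 0
∂h/∂z = -5
∇h at (-3, -1, 2) = (0, 0, -5)
∇h · a = (0)(1) + (0)(-1) + (-5)(-1) = 5

5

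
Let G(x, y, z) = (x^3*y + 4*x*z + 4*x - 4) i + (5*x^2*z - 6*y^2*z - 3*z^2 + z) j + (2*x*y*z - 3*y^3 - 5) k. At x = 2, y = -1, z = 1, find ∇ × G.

(-14, 10, 12)

(∇×G)₁ = ∂G₃/∂y − ∂G₂/∂z = -5*x^2 + 2*x*z - 3*y^2 + 6*z - 1
(∇×G)₂ = ∂G₁/∂z − ∂G₃/∂x = 4*x - 2*y*z
(∇×G)₃ = ∂G₂/∂x − ∂G₁/∂y = -x^3 + 10*x*z
∇×G = (-5*x^2 + 2*x*z - 3*y^2 + 6*z - 1, 4*x - 2*y*z, -x^3 + 10*x*z)
At (2, -1, 1): (-14, 10, 12).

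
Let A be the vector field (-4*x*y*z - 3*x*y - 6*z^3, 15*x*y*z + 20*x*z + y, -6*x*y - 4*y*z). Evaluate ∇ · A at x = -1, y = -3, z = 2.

16

∂A₁/∂x = -4*y*z - 3*y
∂A₂/∂y = 15*x*z + 1
∂A₃/∂z = -4*y
∇·A = 15*x*z - 4*y*z - 7*y + 1
At (-1, -3, 2): 16.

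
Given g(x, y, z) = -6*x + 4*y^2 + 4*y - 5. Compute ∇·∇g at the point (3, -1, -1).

8

∂²g/∂x² = 0
∂²g/∂y² = 8
∂²g/∂z² = 0
∇²g = 8
At (3, -1, -1): 8.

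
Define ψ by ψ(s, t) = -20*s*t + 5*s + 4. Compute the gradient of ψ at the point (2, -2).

(45, -40)

∂ψ/∂s = -20*t + 5
∂ψ/∂t = -20*s
∇ψ = (-20*t + 5, -20*s)
At (2, -2): (45, -40).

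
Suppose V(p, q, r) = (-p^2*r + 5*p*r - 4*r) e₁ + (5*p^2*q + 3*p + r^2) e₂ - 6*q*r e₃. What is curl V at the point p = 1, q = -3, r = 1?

(∇×V)₁ = ∂V₃/∂q − ∂V₂/∂r = -8*r
(∇×V)₂ = ∂V₁/∂r − ∂V₃/∂p = -p^2 + 5*p - 4
(∇×V)₃ = ∂V₂/∂p − ∂V₁/∂q = 10*p*q + 3
∇×V = (-8*r, -p^2 + 5*p - 4, 10*p*q + 3)
At (1, -3, 1): (-8, 0, -27).

(-8, 0, -27)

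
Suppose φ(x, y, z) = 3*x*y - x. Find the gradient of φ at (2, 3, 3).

(8, 6, 0)

∂φ/∂x = 3*y - 1
∂φ/∂y = 3*x
∂φ/∂z = 0
∇φ = (3*y - 1, 3*x, 0)
At (2, 3, 3): (8, 6, 0).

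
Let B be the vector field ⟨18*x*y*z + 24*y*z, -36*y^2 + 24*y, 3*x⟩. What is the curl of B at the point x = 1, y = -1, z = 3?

(∇×B)₁ = ∂B₃/∂y − ∂B₂/∂z = 0
(∇×B)₂ = ∂B₁/∂z − ∂B₃/∂x = 18*x*y + 24*y - 3
(∇×B)₃ = ∂B₂/∂x − ∂B₁/∂y = -18*x*z - 24*z
∇×B = (0, 18*x*y + 24*y - 3, -18*x*z - 24*z)
At (1, -1, 3): (0, -45, -126).

(0, -45, -126)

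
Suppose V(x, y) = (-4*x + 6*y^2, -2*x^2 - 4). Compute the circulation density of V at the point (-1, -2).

28

∂V₂/∂x = -4*x
∂V₁/∂y = 12*y
Scalar curl = -4*x - 12*y
At (-1, -2): 28.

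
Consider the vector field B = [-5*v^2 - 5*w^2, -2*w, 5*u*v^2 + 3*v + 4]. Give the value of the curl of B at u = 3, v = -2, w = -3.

(∇×B)₁ = ∂B₃/∂v − ∂B₂/∂w = 10*u*v + 5
(∇×B)₂ = ∂B₁/∂w − ∂B₃/∂u = -5*v^2 - 10*w
(∇×B)₃ = ∂B₂/∂u − ∂B₁/∂v = 10*v
∇×B = (10*u*v + 5, -5*v^2 - 10*w, 10*v)
At (3, -2, -3): (-55, 10, -20).

(-55, 10, -20)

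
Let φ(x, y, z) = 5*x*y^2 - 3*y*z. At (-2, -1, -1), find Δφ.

∂²φ/∂x² = 0
∂²φ/∂y² = 10*x
∂²φ/∂z² = 0
∇²φ = 10*x
At (-2, -1, -1): -20.

-20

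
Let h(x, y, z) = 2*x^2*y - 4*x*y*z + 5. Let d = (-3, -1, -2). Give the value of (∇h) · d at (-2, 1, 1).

4

∂h/∂x = 4*x*y - 4*y*z
∂h/∂y = 2*x^2 - 4*x*z
∂h/∂z = -4*x*y
∇h at (-2, 1, 1) = (-12, 16, 8)
∇h · d = (-12)(-3) + (16)(-1) + (8)(-2) = 4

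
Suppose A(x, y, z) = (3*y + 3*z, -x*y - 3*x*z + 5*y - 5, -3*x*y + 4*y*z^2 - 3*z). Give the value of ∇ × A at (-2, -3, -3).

(∇×A)₁ = ∂A₃/∂y − ∂A₂/∂z = 4*z^2
(∇×A)₂ = ∂A₁/∂z − ∂A₃/∂x = 3*y + 3
(∇×A)₃ = ∂A₂/∂x − ∂A₁/∂y = -y - 3*z - 3
∇×A = (4*z^2, 3*y + 3, -y - 3*z - 3)
At (-2, -3, -3): (36, -6, 9).

(36, -6, 9)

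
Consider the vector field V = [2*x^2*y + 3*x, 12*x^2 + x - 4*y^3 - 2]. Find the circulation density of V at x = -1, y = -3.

∂V₂/∂x = 24*x + 1
∂V₁/∂y = 2*x^2
Scalar curl = -2*x^2 + 24*x + 1
At (-1, -3): -25.

-25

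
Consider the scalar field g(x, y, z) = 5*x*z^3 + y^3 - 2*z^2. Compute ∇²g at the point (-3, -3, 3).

-292

∂²g/∂x² = 0
∂²g/∂y² = 6*y
∂²g/∂z² = 2*(15*x*z - 2)
∇²g = 30*x*z + 6*y - 4
At (-3, -3, 3): -292.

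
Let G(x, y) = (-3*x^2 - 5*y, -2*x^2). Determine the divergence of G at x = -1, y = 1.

6

∂G₁/∂x = -6*x
∂G₂/∂y = 0
∇·G = -6*x
At (-1, 1): 6.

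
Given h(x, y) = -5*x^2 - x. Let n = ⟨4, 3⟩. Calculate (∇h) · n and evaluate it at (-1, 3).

36

∂h/∂x = -10*x - 1
∂h/∂y = 0
∇h at (-1, 3) = (9, 0)
∇h · n = (9)(4) + (0)(3) = 36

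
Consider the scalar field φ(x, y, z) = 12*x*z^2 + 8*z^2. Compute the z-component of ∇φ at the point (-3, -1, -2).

(∇φ)_3 = ∂φ/∂z = 24*x*z + 16*z
At (-3, -1, -2): 112.

112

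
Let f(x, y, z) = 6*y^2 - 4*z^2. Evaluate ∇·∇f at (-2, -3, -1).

4

∂²f/∂x² = 0
∂²f/∂y² = 12
∂²f/∂z² = -8
∇²f = 4
At (-2, -3, -1): 4.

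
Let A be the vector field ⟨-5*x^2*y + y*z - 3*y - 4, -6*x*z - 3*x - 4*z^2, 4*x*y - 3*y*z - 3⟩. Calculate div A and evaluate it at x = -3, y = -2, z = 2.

-54

∂A₁/∂x = -10*x*y
∂A₂/∂y = 0
∂A₃/∂z = -3*y
∇·A = -10*x*y - 3*y
At (-3, -2, 2): -54.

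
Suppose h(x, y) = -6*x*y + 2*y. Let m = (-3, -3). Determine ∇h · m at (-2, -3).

∂h/∂x = -6*y
∂h/∂y = -6*x + 2
∇h at (-2, -3) = (18, 14)
∇h · m = (18)(-3) + (14)(-3) = -96

-96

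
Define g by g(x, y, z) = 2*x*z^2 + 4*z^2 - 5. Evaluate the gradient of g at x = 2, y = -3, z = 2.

(8, 0, 32)

∂g/∂x = 2*z^2
∂g/∂y = 0
∂g/∂z = 4*x*z + 8*z
∇g = (2*z^2, 0, 4*x*z + 8*z)
At (2, -3, 2): (8, 0, 32).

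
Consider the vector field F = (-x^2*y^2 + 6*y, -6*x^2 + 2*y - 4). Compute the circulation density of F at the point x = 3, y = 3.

12

∂F₂/∂x = -12*x
∂F₁/∂y = -2*x^2*y + 6
Scalar curl = 2*x^2*y - 12*x - 6
At (3, 3): 12.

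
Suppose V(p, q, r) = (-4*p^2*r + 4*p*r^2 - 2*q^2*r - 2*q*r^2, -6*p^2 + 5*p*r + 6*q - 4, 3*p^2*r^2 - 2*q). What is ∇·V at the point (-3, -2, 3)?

∂V₁/∂p = -8*p*r + 4*r^2
∂V₂/∂q = 6
∂V₃/∂r = 6*p^2*r
∇·V = 6*p^2*r - 8*p*r + 4*r^2 + 6
At (-3, -2, 3): 276.

276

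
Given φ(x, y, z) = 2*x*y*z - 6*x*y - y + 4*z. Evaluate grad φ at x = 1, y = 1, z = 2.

∂φ/∂x = 2*y*z - 6*y
∂φ/∂y = 2*x*z - 6*x - 1
∂φ/∂z = 2*x*y + 4
∇φ = (2*y*z - 6*y, 2*x*z - 6*x - 1, 2*x*y + 4)
At (1, 1, 2): (-2, -3, 6).

(-2, -3, 6)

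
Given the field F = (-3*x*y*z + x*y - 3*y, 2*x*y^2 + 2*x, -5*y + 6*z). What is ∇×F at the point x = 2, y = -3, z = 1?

(∇×F)₁ = ∂F₃/∂y − ∂F₂/∂z = -5
(∇×F)₂ = ∂F₁/∂z − ∂F₃/∂x = -3*x*y
(∇×F)₃ = ∂F₂/∂x − ∂F₁/∂y = 3*x*z - x + 2*y^2 + 5
∇×F = (-5, -3*x*y, 3*x*z - x + 2*y^2 + 5)
At (2, -3, 1): (-5, 18, 27).

(-5, 18, 27)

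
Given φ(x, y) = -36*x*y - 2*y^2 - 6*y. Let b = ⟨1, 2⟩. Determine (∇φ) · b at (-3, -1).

∂φ/∂x = -36*y
∂φ/∂y = -36*x - 4*y - 6
∇φ at (-3, -1) = (36, 106)
∇φ · b = (36)(1) + (106)(2) = 248

248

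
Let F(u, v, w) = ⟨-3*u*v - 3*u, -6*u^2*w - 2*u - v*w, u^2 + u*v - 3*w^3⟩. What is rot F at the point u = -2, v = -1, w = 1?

(∇×F)₁ = ∂F₃/∂v − ∂F₂/∂w = 6*u^2 + u + v
(∇×F)₂ = ∂F₁/∂w − ∂F₃/∂u = -2*u - v
(∇×F)₃ = ∂F₂/∂u − ∂F₁/∂v = -12*u*w + 3*u - 2
∇×F = (6*u^2 + u + v, -2*u - v, -12*u*w + 3*u - 2)
At (-2, -1, 1): (21, 5, 16).

(21, 5, 16)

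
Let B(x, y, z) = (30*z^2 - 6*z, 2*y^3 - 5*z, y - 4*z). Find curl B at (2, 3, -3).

(6, -186, 0)

(∇×B)₁ = ∂B₃/∂y − ∂B₂/∂z = 6
(∇×B)₂ = ∂B₁/∂z − ∂B₃/∂x = 60*z - 6
(∇×B)₃ = ∂B₂/∂x − ∂B₁/∂y = 0
∇×B = (6, 60*z - 6, 0)
At (2, 3, -3): (6, -186, 0).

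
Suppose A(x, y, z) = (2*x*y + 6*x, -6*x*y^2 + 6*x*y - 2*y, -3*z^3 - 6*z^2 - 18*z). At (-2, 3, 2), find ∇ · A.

-8

∂A₁/∂x = 2*y + 6
∂A₂/∂y = -12*x*y + 6*x - 2
∂A₃/∂z = -9*z^2 - 12*z - 18
∇·A = -12*x*y + 6*x + 2*y - 9*z^2 - 12*z - 14
At (-2, 3, 2): -8.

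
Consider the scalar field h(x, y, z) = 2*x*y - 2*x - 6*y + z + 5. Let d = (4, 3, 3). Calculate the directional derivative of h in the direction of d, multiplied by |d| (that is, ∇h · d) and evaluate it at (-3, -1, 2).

-49

∂h/∂x = 2*y - 2
∂h/∂y = 2*x - 6
∂h/∂z = 1
∇h at (-3, -1, 2) = (-4, -12, 1)
∇h · d = (-4)(4) + (-12)(3) + (1)(3) = -49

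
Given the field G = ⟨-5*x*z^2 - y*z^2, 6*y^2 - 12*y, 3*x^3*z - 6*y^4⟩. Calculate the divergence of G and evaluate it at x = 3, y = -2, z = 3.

∂G₁/∂x = -5*z^2
∂G₂/∂y = 12*y - 12
∂G₃/∂z = 3*x^3
∇·G = 3*x^3 + 12*y - 5*z^2 - 12
At (3, -2, 3): 0.

0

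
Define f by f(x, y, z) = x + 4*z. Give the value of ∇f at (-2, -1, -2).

(1, 0, 4)

∂f/∂x = 1
∂f/∂y = 0
∂f/∂z = 4
∇f = (1, 0, 4)
At (-2, -1, -2): (1, 0, 4).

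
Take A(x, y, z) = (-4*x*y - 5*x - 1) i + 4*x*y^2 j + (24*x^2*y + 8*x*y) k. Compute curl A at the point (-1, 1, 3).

(∇×A)₁ = ∂A₃/∂y − ∂A₂/∂z = 24*x^2 + 8*x
(∇×A)₂ = ∂A₁/∂z − ∂A₃/∂x = -48*x*y - 8*y
(∇×A)₃ = ∂A₂/∂x − ∂A₁/∂y = 4*x + 4*y^2
∇×A = (24*x^2 + 8*x, -48*x*y - 8*y, 4*x + 4*y^2)
At (-1, 1, 3): (16, 40, 0).

(16, 40, 0)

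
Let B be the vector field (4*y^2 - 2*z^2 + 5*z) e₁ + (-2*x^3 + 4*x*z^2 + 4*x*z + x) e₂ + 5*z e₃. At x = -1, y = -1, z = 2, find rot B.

(20, -3, 27)

(∇×B)₁ = ∂B₃/∂y − ∂B₂/∂z = -8*x*z - 4*x
(∇×B)₂ = ∂B₁/∂z − ∂B₃/∂x = -4*z + 5
(∇×B)₃ = ∂B₂/∂x − ∂B₁/∂y = -6*x^2 - 8*y + 4*z^2 + 4*z + 1
∇×B = (-8*x*z - 4*x, -4*z + 5, -6*x^2 - 8*y + 4*z^2 + 4*z + 1)
At (-1, -1, 2): (20, -3, 27).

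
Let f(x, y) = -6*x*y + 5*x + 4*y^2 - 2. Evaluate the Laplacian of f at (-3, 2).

∂²f/∂x² = 0
∂²f/∂y² = 8
∇²f = 8
At (-3, 2): 8.

8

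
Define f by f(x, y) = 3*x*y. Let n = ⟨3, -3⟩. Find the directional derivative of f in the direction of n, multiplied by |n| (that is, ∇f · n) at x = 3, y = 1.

∂f/∂x = 3*y
∂f/∂y = 3*x
∇f at (3, 1) = (3, 9)
∇f · n = (3)(3) + (9)(-3) = -18

-18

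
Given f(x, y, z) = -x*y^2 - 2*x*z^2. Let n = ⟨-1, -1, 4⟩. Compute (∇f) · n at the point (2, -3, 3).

-81

∂f/∂x = -y^2 - 2*z^2
∂f/∂y = -2*x*y
∂f/∂z = -4*x*z
∇f at (2, -3, 3) = (-27, 12, -24)
∇f · n = (-27)(-1) + (12)(-1) + (-24)(4) = -81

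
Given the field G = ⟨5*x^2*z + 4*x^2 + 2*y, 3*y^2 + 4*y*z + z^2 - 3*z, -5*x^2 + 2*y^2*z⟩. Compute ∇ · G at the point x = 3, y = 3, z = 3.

162

∂G₁/∂x = 10*x*z + 8*x
∂G₂/∂y = 6*y + 4*z
∂G₃/∂z = 2*y^2
∇·G = 10*x*z + 8*x + 2*y^2 + 6*y + 4*z
At (3, 3, 3): 162.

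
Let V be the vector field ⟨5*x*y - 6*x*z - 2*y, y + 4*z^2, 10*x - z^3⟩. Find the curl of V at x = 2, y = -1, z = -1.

(8, -22, -8)

(∇×V)₁ = ∂V₃/∂y − ∂V₂/∂z = -8*z
(∇×V)₂ = ∂V₁/∂z − ∂V₃/∂x = -6*x - 10
(∇×V)₃ = ∂V₂/∂x − ∂V₁/∂y = -5*x + 2
∇×V = (-8*z, -6*x - 10, -5*x + 2)
At (2, -1, -1): (8, -22, -8).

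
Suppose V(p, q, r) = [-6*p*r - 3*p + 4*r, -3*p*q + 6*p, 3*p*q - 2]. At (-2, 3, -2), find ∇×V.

(-6, 7, -3)

(∇×V)₁ = ∂V₃/∂q − ∂V₂/∂r = 3*p
(∇×V)₂ = ∂V₁/∂r − ∂V₃/∂p = -6*p - 3*q + 4
(∇×V)₃ = ∂V₂/∂p − ∂V₁/∂q = -3*q + 6
∇×V = (3*p, -6*p - 3*q + 4, -3*q + 6)
At (-2, 3, -2): (-6, 7, -3).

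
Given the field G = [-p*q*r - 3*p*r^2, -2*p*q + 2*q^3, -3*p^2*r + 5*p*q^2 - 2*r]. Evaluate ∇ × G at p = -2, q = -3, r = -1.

(60, -51, 8)

(∇×G)₁ = ∂G₃/∂q − ∂G₂/∂r = 10*p*q
(∇×G)₂ = ∂G₁/∂r − ∂G₃/∂p = -p*q - 5*q^2
(∇×G)₃ = ∂G₂/∂p − ∂G₁/∂q = p*r - 2*q
∇×G = (10*p*q, -p*q - 5*q^2, p*r - 2*q)
At (-2, -3, -1): (60, -51, 8).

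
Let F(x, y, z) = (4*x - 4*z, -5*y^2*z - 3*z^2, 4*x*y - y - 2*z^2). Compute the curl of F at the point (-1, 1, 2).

(12, -8, 0)

(∇×F)₁ = ∂F₃/∂y − ∂F₂/∂z = 4*x + 5*y^2 + 6*z - 1
(∇×F)₂ = ∂F₁/∂z − ∂F₃/∂x = -4*y - 4
(∇×F)₃ = ∂F₂/∂x − ∂F₁/∂y = 0
∇×F = (4*x + 5*y^2 + 6*z - 1, -4*y - 4, 0)
At (-1, 1, 2): (12, -8, 0).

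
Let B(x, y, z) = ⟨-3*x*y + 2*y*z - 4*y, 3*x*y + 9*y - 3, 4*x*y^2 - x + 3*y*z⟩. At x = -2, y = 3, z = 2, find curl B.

(∇×B)₁ = ∂B₃/∂y − ∂B₂/∂z = 8*x*y + 3*z
(∇×B)₂ = ∂B₁/∂z − ∂B₃/∂x = -4*y^2 + 2*y + 1
(∇×B)₃ = ∂B₂/∂x − ∂B₁/∂y = 3*x + 3*y - 2*z + 4
∇×B = (8*x*y + 3*z, -4*y^2 + 2*y + 1, 3*x + 3*y - 2*z + 4)
At (-2, 3, 2): (-42, -29, 3).

(-42, -29, 3)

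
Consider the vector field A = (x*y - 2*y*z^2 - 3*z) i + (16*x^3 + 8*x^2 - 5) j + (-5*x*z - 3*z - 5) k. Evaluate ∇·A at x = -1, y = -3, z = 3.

-1

∂A₁/∂x = y
∂A₂/∂y = 0
∂A₃/∂z = -5*x - 3
∇·A = -5*x + y - 3
At (-1, -3, 3): -1.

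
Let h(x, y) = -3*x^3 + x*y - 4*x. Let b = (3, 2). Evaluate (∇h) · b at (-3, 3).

-252

∂h/∂x = -9*x^2 + y - 4
∂h/∂y = x
∇h at (-3, 3) = (-82, -3)
∇h · b = (-82)(3) + (-3)(2) = -252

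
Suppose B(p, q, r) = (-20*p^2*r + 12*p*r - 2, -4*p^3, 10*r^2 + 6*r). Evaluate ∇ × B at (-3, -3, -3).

(0, -216, -108)

(∇×B)₁ = ∂B₃/∂q − ∂B₂/∂r = 0
(∇×B)₂ = ∂B₁/∂r − ∂B₃/∂p = -20*p^2 + 12*p
(∇×B)₃ = ∂B₂/∂p − ∂B₁/∂q = -12*p^2
∇×B = (0, -20*p^2 + 12*p, -12*p^2)
At (-3, -3, -3): (0, -216, -108).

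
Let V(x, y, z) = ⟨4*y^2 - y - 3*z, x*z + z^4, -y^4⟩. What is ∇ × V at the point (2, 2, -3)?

(74, -3, -18)

(∇×V)₁ = ∂V₃/∂y − ∂V₂/∂z = -x - 4*y^3 - 4*z^3
(∇×V)₂ = ∂V₁/∂z − ∂V₃/∂x = -3
(∇×V)₃ = ∂V₂/∂x − ∂V₁/∂y = -8*y + z + 1
∇×V = (-x - 4*y^3 - 4*z^3, -3, -8*y + z + 1)
At (2, 2, -3): (74, -3, -18).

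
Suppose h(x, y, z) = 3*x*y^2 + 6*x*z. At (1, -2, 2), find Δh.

6

∂²h/∂x² = 0
∂²h/∂y² = 6*x
∂²h/∂z² = 0
∇²h = 6*x
At (1, -2, 2): 6.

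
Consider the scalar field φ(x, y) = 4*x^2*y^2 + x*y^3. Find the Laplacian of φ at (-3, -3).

∂²φ/∂x² = 8*y^2
∂²φ/∂y² = 2*x*(4*x + 3*y)
∇²φ = 8*x^2 + 6*x*y + 8*y^2
At (-3, -3): 198.

198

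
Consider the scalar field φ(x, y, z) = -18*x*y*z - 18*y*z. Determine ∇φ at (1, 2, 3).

(-108, -108, -72)

∂φ/∂x = -18*y*z
∂φ/∂y = -18*x*z - 18*z
∂φ/∂z = -18*x*y - 18*y
∇φ = (-18*y*z, -18*x*z - 18*z, -18*x*y - 18*y)
At (1, 2, 3): (-108, -108, -72).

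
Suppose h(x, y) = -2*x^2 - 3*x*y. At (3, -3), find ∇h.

∂h/∂x = -4*x - 3*y
∂h/∂y = -3*x
∇h = (-4*x - 3*y, -3*x)
At (3, -3): (-3, -9).

(-3, -9)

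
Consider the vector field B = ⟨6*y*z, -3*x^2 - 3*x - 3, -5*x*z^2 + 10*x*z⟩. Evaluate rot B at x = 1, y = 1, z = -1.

(0, 21, -3)

(∇×B)₁ = ∂B₃/∂y − ∂B₂/∂z = 0
(∇×B)₂ = ∂B₁/∂z − ∂B₃/∂x = 6*y + 5*z^2 - 10*z
(∇×B)₃ = ∂B₂/∂x − ∂B₁/∂y = -6*x - 6*z - 3
∇×B = (0, 6*y + 5*z^2 - 10*z, -6*x - 6*z - 3)
At (1, 1, -1): (0, 21, -3).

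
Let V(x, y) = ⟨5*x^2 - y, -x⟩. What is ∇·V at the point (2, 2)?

20

∂V₁/∂x = 10*x
∂V₂/∂y = 0
∇·V = 10*x
At (2, 2): 20.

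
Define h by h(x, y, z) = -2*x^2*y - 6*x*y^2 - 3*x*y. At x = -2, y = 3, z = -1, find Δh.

12

∂²h/∂x² = -4*y
∂²h/∂y² = -12*x
∂²h/∂z² = 0
∇²h = -12*x - 4*y
At (-2, 3, -1): 12.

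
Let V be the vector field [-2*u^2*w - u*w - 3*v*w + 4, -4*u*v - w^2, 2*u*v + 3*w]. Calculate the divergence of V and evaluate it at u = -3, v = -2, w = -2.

-7

∂V₁/∂u = -4*u*w - w
∂V₂/∂v = -4*u
∂V₃/∂w = 3
∇·V = -4*u*w - 4*u - w + 3
At (-3, -2, -2): -7.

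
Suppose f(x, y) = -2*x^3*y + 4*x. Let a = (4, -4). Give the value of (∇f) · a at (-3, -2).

∂f/∂x = -6*x^2*y + 4
∂f/∂y = -2*x^3
∇f at (-3, -2) = (112, 54)
∇f · a = (112)(4) + (54)(-4) = 232

232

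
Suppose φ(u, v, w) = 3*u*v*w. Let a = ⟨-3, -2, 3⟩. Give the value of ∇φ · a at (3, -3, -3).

-108

∂φ/∂u = 3*v*w
∂φ/∂v = 3*u*w
∂φ/∂w = 3*u*v
∇φ at (3, -3, -3) = (27, -27, -27)
∇φ · a = (27)(-3) + (-27)(-2) + (-27)(3) = -108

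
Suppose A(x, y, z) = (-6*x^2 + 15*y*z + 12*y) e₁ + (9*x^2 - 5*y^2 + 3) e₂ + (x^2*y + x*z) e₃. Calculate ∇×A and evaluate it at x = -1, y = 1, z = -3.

(∇×A)₁ = ∂A₃/∂y − ∂A₂/∂z = x^2
(∇×A)₂ = ∂A₁/∂z − ∂A₃/∂x = -2*x*y + 15*y - z
(∇×A)₃ = ∂A₂/∂x − ∂A₁/∂y = 18*x - 15*z - 12
∇×A = (x^2, -2*x*y + 15*y - z, 18*x - 15*z - 12)
At (-1, 1, -3): (1, 20, 15).

(1, 20, 15)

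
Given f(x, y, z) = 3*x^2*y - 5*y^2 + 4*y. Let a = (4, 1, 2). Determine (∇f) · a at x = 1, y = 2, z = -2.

35

∂f/∂x = 6*x*y
∂f/∂y = 3*x^2 - 10*y + 4
∂f/∂z = 0
∇f at (1, 2, -2) = (12, -13, 0)
∇f · a = (12)(4) + (-13)(1) + (0)(2) = 35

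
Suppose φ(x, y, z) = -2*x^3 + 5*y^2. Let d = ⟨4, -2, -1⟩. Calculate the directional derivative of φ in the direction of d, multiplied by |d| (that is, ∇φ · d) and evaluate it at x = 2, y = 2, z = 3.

∂φ/∂x = -6*x^2
∂φ/∂y = 10*y
∂φ/∂z = 0
∇φ at (2, 2, 3) = (-24, 20, 0)
∇φ · d = (-24)(4) + (20)(-2) + (0)(-1) = -136

-136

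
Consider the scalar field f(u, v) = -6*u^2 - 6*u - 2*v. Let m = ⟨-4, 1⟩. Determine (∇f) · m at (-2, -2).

∂f/∂u = -12*u - 6
∂f/∂v = -2
∇f at (-2, -2) = (18, -2)
∇f · m = (18)(-4) + (-2)(1) = -74

-74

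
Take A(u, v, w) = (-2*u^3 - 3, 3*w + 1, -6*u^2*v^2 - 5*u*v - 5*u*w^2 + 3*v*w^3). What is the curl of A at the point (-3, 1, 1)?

(∇×A)₁ = ∂A₃/∂v − ∂A₂/∂w = -12*u^2*v - 5*u + 3*w^3 - 3
(∇×A)₂ = ∂A₁/∂w − ∂A₃/∂u = 12*u*v^2 + 5*v + 5*w^2
(∇×A)₃ = ∂A₂/∂u − ∂A₁/∂v = 0
∇×A = (-12*u^2*v - 5*u + 3*w^3 - 3, 12*u*v^2 + 5*v + 5*w^2, 0)
At (-3, 1, 1): (-93, -26, 0).

(-93, -26, 0)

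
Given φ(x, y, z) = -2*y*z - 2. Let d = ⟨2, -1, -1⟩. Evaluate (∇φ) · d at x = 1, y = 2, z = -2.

∂φ/∂x = 0
∂φ/∂y = -2*z
∂φ/∂z = -2*y
∇φ at (1, 2, -2) = (0, 4, -4)
∇φ · d = (0)(2) + (4)(-1) + (-4)(-1) = 0

0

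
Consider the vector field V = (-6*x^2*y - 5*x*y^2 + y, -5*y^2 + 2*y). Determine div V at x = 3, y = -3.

95

∂V₁/∂x = -12*x*y - 5*y^2
∂V₂/∂y = -10*y + 2
∇·V = -12*x*y - 5*y^2 - 10*y + 2
At (3, -3): 95.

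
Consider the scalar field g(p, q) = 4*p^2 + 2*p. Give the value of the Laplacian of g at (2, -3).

8

∂²g/∂p² = 8
∂²g/∂q² = 0
∇²g = 8
At (2, -3): 8.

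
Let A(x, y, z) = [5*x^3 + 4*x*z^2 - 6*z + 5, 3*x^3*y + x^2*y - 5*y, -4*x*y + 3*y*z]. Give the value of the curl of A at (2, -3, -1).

(-11, -34, -120)

(∇×A)₁ = ∂A₃/∂y − ∂A₂/∂z = -4*x + 3*z
(∇×A)₂ = ∂A₁/∂z − ∂A₃/∂x = 8*x*z + 4*y - 6
(∇×A)₃ = ∂A₂/∂x − ∂A₁/∂y = 9*x^2*y + 2*x*y
∇×A = (-4*x + 3*z, 8*x*z + 4*y - 6, 9*x^2*y + 2*x*y)
At (2, -3, -1): (-11, -34, -120).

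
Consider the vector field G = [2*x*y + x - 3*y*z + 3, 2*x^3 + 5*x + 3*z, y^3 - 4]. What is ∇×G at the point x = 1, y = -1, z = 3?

(∇×G)₁ = ∂G₃/∂y − ∂G₂/∂z = 3*y^2 - 3
(∇×G)₂ = ∂G₁/∂z − ∂G₃/∂x = -3*y
(∇×G)₃ = ∂G₂/∂x − ∂G₁/∂y = 6*x^2 - 2*x + 3*z + 5
∇×G = (3*y^2 - 3, -3*y, 6*x^2 - 2*x + 3*z + 5)
At (1, -1, 3): (0, 3, 18).

(0, 3, 18)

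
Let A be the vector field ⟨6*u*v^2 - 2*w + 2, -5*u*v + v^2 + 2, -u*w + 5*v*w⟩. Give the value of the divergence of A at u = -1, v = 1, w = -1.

∂A₁/∂u = 6*v^2
∂A₂/∂v = -5*u + 2*v
∂A₃/∂w = -u + 5*v
∇·A = -6*u + 6*v^2 + 7*v
At (-1, 1, -1): 19.

19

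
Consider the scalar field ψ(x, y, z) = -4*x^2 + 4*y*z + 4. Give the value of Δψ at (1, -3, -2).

∂²ψ/∂x² = -8
∂²ψ/∂y² = 0
∂²ψ/∂z² = 0
∇²ψ = -8
At (1, -3, -2): -8.

-8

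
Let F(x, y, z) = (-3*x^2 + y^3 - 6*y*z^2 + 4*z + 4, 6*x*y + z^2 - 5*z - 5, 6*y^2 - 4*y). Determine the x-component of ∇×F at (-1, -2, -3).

-17

(∇×F)_1 = ∂F₃/∂y − ∂F₂/∂z
= 12*y - 4 − (2*z - 5)
= 12*y - 2*z + 1
At (-1, -2, -3): -17.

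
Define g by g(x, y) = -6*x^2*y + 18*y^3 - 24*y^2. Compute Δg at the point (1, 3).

240

∂²g/∂x² = -12*y
∂²g/∂y² = 12*(9*y - 4)
∇²g = 96*y - 48
At (1, 3): 240.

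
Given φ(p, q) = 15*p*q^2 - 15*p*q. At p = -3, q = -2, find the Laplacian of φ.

∂²φ/∂p² = 0
∂²φ/∂q² = 30*p
∇²φ = 30*p
At (-3, -2): -90.

-90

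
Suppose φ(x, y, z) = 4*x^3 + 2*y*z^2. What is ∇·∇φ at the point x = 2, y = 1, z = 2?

∂²φ/∂x² = 24*x
∂²φ/∂y² = 0
∂²φ/∂z² = 4*y
∇²φ = 24*x + 4*y
At (2, 1, 2): 52.

52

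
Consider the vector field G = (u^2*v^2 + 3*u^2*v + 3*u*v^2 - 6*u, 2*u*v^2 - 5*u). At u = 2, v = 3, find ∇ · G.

∂G₁/∂u = 2*u*v^2 + 6*u*v + 3*v^2 - 6
∂G₂/∂v = 4*u*v
∇·G = 2*u*v^2 + 10*u*v + 3*v^2 - 6
At (2, 3): 117.

117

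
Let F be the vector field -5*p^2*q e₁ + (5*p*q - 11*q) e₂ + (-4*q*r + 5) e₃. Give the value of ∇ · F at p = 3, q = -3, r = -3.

106

∂F₁/∂p = -10*p*q
∂F₂/∂q = 5*p - 11
∂F₃/∂r = -4*q
∇·F = -10*p*q + 5*p - 4*q - 11
At (3, -3, -3): 106.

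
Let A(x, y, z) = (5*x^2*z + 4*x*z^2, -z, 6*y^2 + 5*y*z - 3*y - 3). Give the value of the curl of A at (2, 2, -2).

(∇×A)₁ = ∂A₃/∂y − ∂A₂/∂z = 12*y + 5*z - 2
(∇×A)₂ = ∂A₁/∂z − ∂A₃/∂x = 5*x^2 + 8*x*z
(∇×A)₃ = ∂A₂/∂x − ∂A₁/∂y = 0
∇×A = (12*y + 5*z - 2, 5*x^2 + 8*x*z, 0)
At (2, 2, -2): (12, -12, 0).

(12, -12, 0)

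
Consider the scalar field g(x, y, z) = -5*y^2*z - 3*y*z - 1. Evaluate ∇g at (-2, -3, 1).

∂g/∂x = 0
∂g/∂y = -10*y*z - 3*z
∂g/∂z = -5*y^2 - 3*y
∇g = (0, -10*y*z - 3*z, -5*y^2 - 3*y)
At (-2, -3, 1): (0, 27, -36).

(0, 27, -36)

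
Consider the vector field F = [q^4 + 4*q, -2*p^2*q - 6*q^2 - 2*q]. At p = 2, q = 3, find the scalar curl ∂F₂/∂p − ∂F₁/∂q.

-136

∂F₂/∂p = -4*p*q
∂F₁/∂q = 4*q^3 + 4
Scalar curl = -4*p*q - 4*q^3 - 4
At (2, 3): -136.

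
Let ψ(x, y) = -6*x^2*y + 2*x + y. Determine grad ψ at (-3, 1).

(38, -53)

∂ψ/∂x = -12*x*y + 2
∂ψ/∂y = -6*x^2 + 1
∇ψ = (-12*x*y + 2, -6*x^2 + 1)
At (-3, 1): (38, -53).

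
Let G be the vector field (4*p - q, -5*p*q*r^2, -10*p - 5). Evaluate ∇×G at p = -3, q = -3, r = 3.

(∇×G)₁ = ∂G₃/∂q − ∂G₂/∂r = 10*p*q*r
(∇×G)₂ = ∂G₁/∂r − ∂G₃/∂p = 10
(∇×G)₃ = ∂G₂/∂p − ∂G₁/∂q = -5*q*r^2 + 1
∇×G = (10*p*q*r, 10, -5*q*r^2 + 1)
At (-3, -3, 3): (270, 10, 136).

(270, 10, 136)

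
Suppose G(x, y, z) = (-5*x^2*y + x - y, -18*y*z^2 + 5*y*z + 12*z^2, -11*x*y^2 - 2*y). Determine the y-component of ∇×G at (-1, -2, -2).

(∇×G)_2 = ∂G₁/∂z − ∂G₃/∂x
= 0 − (-11*y^2)
= 11*y^2
At (-1, -2, -2): 44.

44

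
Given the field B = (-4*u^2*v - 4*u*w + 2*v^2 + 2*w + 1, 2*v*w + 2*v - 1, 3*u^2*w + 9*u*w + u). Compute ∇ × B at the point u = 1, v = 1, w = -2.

(-2, 27, 0)

(∇×B)₁ = ∂B₃/∂v − ∂B₂/∂w = -2*v
(∇×B)₂ = ∂B₁/∂w − ∂B₃/∂u = -6*u*w - 4*u - 9*w + 1
(∇×B)₃ = ∂B₂/∂u − ∂B₁/∂v = 4*u^2 - 4*v
∇×B = (-2*v, -6*u*w - 4*u - 9*w + 1, 4*u^2 - 4*v)
At (1, 1, -2): (-2, 27, 0).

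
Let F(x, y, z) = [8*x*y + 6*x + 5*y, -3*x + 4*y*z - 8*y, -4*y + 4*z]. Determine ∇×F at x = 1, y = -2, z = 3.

(∇×F)₁ = ∂F₃/∂y − ∂F₂/∂z = -4*y - 4
(∇×F)₂ = ∂F₁/∂z − ∂F₃/∂x = 0
(∇×F)₃ = ∂F₂/∂x − ∂F₁/∂y = -8*x - 8
∇×F = (-4*y - 4, 0, -8*x - 8)
At (1, -2, 3): (4, 0, -16).

(4, 0, -16)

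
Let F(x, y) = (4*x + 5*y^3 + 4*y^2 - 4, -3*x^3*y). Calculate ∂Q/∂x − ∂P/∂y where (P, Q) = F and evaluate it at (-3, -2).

∂F₂/∂x = -9*x^2*y
∂F₁/∂y = 15*y^2 + 8*y
Scalar curl = -9*x^2*y - 15*y^2 - 8*y
At (-3, -2): 118.

118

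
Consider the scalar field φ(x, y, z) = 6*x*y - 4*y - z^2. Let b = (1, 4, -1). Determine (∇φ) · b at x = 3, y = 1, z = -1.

60

∂φ/∂x = 6*y
∂φ/∂y = 6*x - 4
∂φ/∂z = -2*z
∇φ at (3, 1, -1) = (6, 14, 2)
∇φ · b = (6)(1) + (14)(4) + (2)(-1) = 60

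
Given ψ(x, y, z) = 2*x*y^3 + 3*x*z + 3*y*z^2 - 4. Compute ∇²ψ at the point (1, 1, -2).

18

∂²ψ/∂x² = 0
∂²ψ/∂y² = 12*x*y
∂²ψ/∂z² = 6*y
∇²ψ = 12*x*y + 6*y
At (1, 1, -2): 18.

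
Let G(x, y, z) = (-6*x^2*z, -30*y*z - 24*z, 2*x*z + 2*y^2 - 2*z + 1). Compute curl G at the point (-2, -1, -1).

(∇×G)₁ = ∂G₃/∂y − ∂G₂/∂z = 34*y + 24
(∇×G)₂ = ∂G₁/∂z − ∂G₃/∂x = -6*x^2 - 2*z
(∇×G)₃ = ∂G₂/∂x − ∂G₁/∂y = 0
∇×G = (34*y + 24, -6*x^2 - 2*z, 0)
At (-2, -1, -1): (-10, -22, 0).

(-10, -22, 0)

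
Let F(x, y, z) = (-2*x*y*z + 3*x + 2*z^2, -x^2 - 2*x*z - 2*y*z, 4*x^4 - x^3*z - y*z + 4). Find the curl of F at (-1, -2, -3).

(∇×F)₁ = ∂F₃/∂y − ∂F₂/∂z = 2*x + 2*y - z
(∇×F)₂ = ∂F₁/∂z − ∂F₃/∂x = -16*x^3 + 3*x^2*z - 2*x*y + 4*z
(∇×F)₃ = ∂F₂/∂x − ∂F₁/∂y = 2*x*z - 2*x - 2*z
∇×F = (2*x + 2*y - z, -16*x^3 + 3*x^2*z - 2*x*y + 4*z, 2*x*z - 2*x - 2*z)
At (-1, -2, -3): (-3, -9, 14).

(-3, -9, 14)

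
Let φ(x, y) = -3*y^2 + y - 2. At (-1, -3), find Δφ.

-6

∂²φ/∂x² = 0
∂²φ/∂y² = -6
∇²φ = -6
At (-1, -3): -6.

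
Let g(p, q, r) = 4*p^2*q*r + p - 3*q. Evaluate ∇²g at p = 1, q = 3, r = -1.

-24

∂²g/∂p² = 8*q*r
∂²g/∂q² = 0
∂²g/∂r² = 0
∇²g = 8*q*r
At (1, 3, -1): -24.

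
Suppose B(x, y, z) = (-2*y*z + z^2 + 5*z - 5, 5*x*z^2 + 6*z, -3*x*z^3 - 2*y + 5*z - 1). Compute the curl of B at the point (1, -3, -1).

(∇×B)₁ = ∂B₃/∂y − ∂B₂/∂z = -10*x*z - 8
(∇×B)₂ = ∂B₁/∂z − ∂B₃/∂x = -2*y + 3*z^3 + 2*z + 5
(∇×B)₃ = ∂B₂/∂x − ∂B₁/∂y = 5*z^2 + 2*z
∇×B = (-10*x*z - 8, -2*y + 3*z^3 + 2*z + 5, 5*z^2 + 2*z)
At (1, -3, -1): (2, 6, 3).

(2, 6, 3)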